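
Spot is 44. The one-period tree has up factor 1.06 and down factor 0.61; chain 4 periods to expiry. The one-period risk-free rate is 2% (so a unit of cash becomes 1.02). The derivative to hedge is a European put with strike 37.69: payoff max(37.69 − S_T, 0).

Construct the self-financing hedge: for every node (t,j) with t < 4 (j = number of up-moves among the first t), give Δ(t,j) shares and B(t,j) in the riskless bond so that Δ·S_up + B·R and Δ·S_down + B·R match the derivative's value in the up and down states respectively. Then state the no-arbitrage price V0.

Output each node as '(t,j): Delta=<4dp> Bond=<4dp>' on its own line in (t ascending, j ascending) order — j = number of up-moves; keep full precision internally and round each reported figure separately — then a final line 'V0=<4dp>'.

(0,0): Delta=-0.3572 Bond=17.9041
(1,0): Delta=-1.0000 Bond=35.5161
(1,1): Delta=-0.3211 Bond=16.5789
(2,0): Delta=-1.0000 Bond=36.2265
(2,1): Delta=-1.0000 Bond=36.2265
(2,2): Delta=-0.2829 Bond=15.0260
(3,0): Delta=-1.0000 Bond=36.9510
(3,1): Delta=-1.0000 Bond=36.9510
(3,2): Delta=-1.0000 Bond=36.9510
(3,3): Delta=-0.2427 Bond=13.2168
V0=2.1892

Since d<R<u, set p* = (R−d)/(u−d) = 0.9111; price each node as the discounted p*-expectation of its children.
Terminal values V(4,·): V(4,0)=31.5978, V(4,1)=27.1036, V(4,2)=19.2940, V(4,3)=5.7231, V(4,4)=0.0000
Node (3,0) S=9.9872: V=(p*·27.1036+(1−p*)·31.5978)/1.02=26.9638; Δ=(27.1036−31.5978)/(10.5864−6.0922)=-1.0000; B=V−Δ·S=36.9510
Node (3,1) S=17.3547: V=(p*·19.2940+(1−p*)·27.1036)/1.02=19.5962; Δ=(19.2940−27.1036)/(18.3960−10.5864)=-1.0000; B=V−Δ·S=36.9510
Node (3,2) S=30.1574: V=(p*·5.7231+(1−p*)·19.2940)/1.02=6.7936; Δ=(5.7231−19.2940)/(31.9669−18.3960)=-1.0000; B=V−Δ·S=36.9510
Node (3,3) S=52.4047: V=(p*·0.0000+(1−p*)·5.7231)/1.02=0.4987; Δ=(0.0000−5.7231)/(55.5490−31.9669)=-0.2427; B=V−Δ·S=13.2168
Node (2,0) S=16.3724: V=(p*·19.5962+(1−p*)·26.9638)/1.02=19.8541; Δ=(19.5962−26.9638)/(17.3547−9.9872)=-1.0000; B=V−Δ·S=36.2265
Node (2,1) S=28.4504: V=(p*·6.7936+(1−p*)·19.5962)/1.02=7.7761; Δ=(6.7936−19.5962)/(30.1574−17.3547)=-1.0000; B=V−Δ·S=36.2265
Node (2,2) S=49.4384: V=(p*·0.4987+(1−p*)·6.7936)/1.02=1.0375; Δ=(0.4987−6.7936)/(52.4047−30.1574)=-0.2829; B=V−Δ·S=15.0260
Node (1,0) S=26.8400: V=(p*·7.7761+(1−p*)·19.8541)/1.02=8.6761; Δ=(7.7761−19.8541)/(28.4504−16.3724)=-1.0000; B=V−Δ·S=35.5161
Node (1,1) S=46.6400: V=(p*·1.0375+(1−p*)·7.7761)/1.02=1.6044; Δ=(1.0375−7.7761)/(49.4384−28.4504)=-0.3211; B=V−Δ·S=16.5789
Node (0,0) S=44.0000: V=(p*·1.6044+(1−p*)·8.6761)/1.02=2.1892; Δ=(1.6044−8.6761)/(46.6400−26.8400)=-0.3572; B=V−Δ·S=17.9041
Check: Δ(0,0)·S0 + B(0,0) = 2.1892 = V0.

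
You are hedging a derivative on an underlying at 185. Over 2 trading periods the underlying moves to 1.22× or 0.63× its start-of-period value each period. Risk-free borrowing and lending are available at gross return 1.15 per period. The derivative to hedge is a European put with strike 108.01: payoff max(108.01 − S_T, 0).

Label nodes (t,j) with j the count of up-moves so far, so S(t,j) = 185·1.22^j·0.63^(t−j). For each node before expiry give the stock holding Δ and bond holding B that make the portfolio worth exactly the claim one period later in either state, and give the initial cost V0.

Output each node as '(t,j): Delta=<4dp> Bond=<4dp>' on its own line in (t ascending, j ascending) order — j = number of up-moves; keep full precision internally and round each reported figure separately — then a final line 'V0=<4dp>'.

(0,0): Delta=-0.0327 Bond=6.4154
(1,0): Delta=-0.5029 Bond=62.1840
(1,1): Delta=0.0000 Bond=0.0000
V0=0.3681

Risk-neutral probability p* = (R−d)/(u−d) = (1.15−0.63)/(1.22−0.63) = 0.8814.
Payoff layer (t=2): V(2,0)=34.5835, V(2,1)=0.0000, V(2,2)=0.0000
(1,0): S=116.5500. Δ = (V_up−V_dn)/(S_up−S_dn) = (0.0000−34.5835)/(142.1910−73.4265) = -0.5029. V = [p*·0.0000 + (1−p*)·34.5835]/1.15 = 3.5679. B = V − Δ·S = 62.1840.
(1,1): S=225.7000. Δ = (V_up−V_dn)/(S_up−S_dn) = (0.0000−0.0000)/(275.3540−142.1910) = 0.0000. V = [p*·0.0000 + (1−p*)·0.0000]/1.15 = 0.0000. B = V − Δ·S = 0.0000.
(0,0): S=185.0000. Δ = (V_up−V_dn)/(S_up−S_dn) = (0.0000−3.5679)/(225.7000−116.5500) = -0.0327. V = [p*·0.0000 + (1−p*)·3.5679]/1.15 = 0.3681. B = V − Δ·S = 6.4154.
The time-0 hedge costs 0.3681, which is the no-arbitrage price.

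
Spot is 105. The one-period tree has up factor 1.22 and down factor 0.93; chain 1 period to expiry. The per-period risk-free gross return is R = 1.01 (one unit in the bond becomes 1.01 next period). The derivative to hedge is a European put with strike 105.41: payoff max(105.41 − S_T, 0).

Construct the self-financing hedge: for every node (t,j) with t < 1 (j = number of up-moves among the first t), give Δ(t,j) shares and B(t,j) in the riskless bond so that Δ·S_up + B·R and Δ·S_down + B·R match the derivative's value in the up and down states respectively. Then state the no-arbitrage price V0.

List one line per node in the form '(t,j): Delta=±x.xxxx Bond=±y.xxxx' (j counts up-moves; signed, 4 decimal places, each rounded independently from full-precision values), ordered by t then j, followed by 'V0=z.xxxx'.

Since d<R<u, set p* = (R−d)/(u−d) = 0.2759; price each node as the discounted p*-expectation of its children.
At expiry t=1: V(1,0)=7.7600, V(1,1)=0.0000
(0,0): S=105.0000. Δ = (V_up−V_dn)/(S_up−S_dn) = (0.0000−7.7600)/(128.1000−97.6500) = -0.2548. V = [p*·0.0000 + (1−p*)·7.7600]/1.01 = 5.5637. B = V − Δ·S = 32.3223.
The time-0 hedge costs 5.5637, which is the no-arbitrage price.

(0,0): Delta=-0.2548 Bond=32.3223
V0=5.5637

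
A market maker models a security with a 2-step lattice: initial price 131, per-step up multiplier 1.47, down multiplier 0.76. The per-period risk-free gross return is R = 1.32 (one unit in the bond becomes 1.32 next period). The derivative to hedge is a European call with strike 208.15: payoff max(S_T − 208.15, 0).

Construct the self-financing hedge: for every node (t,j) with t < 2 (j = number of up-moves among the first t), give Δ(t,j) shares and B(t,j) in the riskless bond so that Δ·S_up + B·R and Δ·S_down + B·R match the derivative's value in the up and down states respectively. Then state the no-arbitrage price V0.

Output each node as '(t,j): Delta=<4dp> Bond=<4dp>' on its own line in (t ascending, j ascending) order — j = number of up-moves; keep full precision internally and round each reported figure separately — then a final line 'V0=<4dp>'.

Under the risk-neutral measure, an up-move has probability p* = (R−d)/(u−d) = 0.7887 and values discount at R = 1.32.
Payoff layer (t=2): V(2,0)=0.0000, V(2,1)=0.0000, V(2,2)=74.9279
  t=1,j=0: stock 99.5600 → up 146.3532 (V=0.0000), down 75.6656 (V=0.0000). Price 0.0000; hedge Δ=0.0000, bond B=0.0000.
  t=1,j=1: stock 192.5700 → up 283.0779 (V=74.9279), down 146.3532 (V=0.0000). Price 44.7713; hedge Δ=0.5480, bond B=-60.7610.
  t=0,j=0: stock 131.0000 → up 192.5700 (V=44.7713), down 99.5600 (V=0.0000). Price 26.7519; hedge Δ=0.4814, bond B=-36.3062.
Root portfolio cost Δ·131+B reproduces V0=26.7519.

(0,0): Delta=0.4814 Bond=-36.3062
(1,0): Delta=0.0000 Bond=0.0000
(1,1): Delta=0.5480 Bond=-60.7610
V0=26.7519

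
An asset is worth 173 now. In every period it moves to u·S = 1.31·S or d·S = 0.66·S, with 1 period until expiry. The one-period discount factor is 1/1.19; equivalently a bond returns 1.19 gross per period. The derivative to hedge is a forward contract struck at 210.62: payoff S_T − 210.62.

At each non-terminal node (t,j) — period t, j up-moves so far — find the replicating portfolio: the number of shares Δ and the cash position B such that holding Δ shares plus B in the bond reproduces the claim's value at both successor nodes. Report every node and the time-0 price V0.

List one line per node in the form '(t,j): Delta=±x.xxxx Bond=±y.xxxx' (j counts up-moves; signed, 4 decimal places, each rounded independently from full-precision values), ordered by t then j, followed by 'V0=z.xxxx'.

(0,0): Delta=1.0000 Bond=-176.9916
V0=-3.9916

No-arbitrage ⇒ martingale measure with p* = (R−d)/(u−d) = 0.8154.
At expiry t=1: V(1,0)=-96.4400, V(1,1)=16.0100
Node (0,0) S=173.0000: V=(p*·16.0100+(1−p*)·-96.4400)/1.19=-3.9916; Δ=(16.0100−-96.4400)/(226.6300−114.1800)=1.0000; B=V−Δ·S=-176.9916
Each (Δ,B) replicates both successor values, so the strategy is self-financing and V0 is arbitrage-free.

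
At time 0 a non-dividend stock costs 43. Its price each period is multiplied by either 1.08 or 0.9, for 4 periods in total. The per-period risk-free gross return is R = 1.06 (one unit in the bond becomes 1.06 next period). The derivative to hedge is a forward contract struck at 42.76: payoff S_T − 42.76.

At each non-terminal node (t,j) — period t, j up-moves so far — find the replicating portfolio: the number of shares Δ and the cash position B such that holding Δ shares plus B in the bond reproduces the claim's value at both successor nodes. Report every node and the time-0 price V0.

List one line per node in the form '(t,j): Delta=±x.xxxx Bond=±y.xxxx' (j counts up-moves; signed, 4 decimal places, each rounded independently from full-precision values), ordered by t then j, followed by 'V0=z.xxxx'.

(0,0): Delta=1.0000 Bond=-33.8699
(1,0): Delta=1.0000 Bond=-35.9021
(1,1): Delta=1.0000 Bond=-35.9021
(2,0): Delta=1.0000 Bond=-38.0562
(2,1): Delta=1.0000 Bond=-38.0562
(2,2): Delta=1.0000 Bond=-38.0562
(3,0): Delta=1.0000 Bond=-40.3396
(3,1): Delta=1.0000 Bond=-40.3396
(3,2): Delta=1.0000 Bond=-40.3396
(3,3): Delta=1.0000 Bond=-40.3396
V0=9.1301

Risk-neutral probability p* = (R−d)/(u−d) = (1.06−0.9)/(1.08−0.9) = 0.8889.
Terminal values V(4,·): V(4,0)=-14.5477, V(4,1)=-8.9052, V(4,2)=-2.1343, V(4,3)=5.9909, V(4,4)=15.7410
  t=3,j=0: stock 31.3470 → up 33.8548 (V=-8.9052), down 28.2123 (V=-14.5477). Price -8.9926; hedge Δ=1.0000, bond B=-40.3396.
  t=3,j=1: stock 37.6164 → up 40.6257 (V=-2.1343), down 33.8548 (V=-8.9052). Price -2.7232; hedge Δ=1.0000, bond B=-40.3396.
  t=3,j=2: stock 45.1397 → up 48.7509 (V=5.9909), down 40.6257 (V=-2.1343). Price 4.8001; hedge Δ=1.0000, bond B=-40.3396.
  t=3,j=3: stock 54.1676 → up 58.5010 (V=15.7410), down 48.7509 (V=5.9909). Price 13.8280; hedge Δ=1.0000, bond B=-40.3396.
  t=2,j=0: stock 34.8300 → up 37.6164 (V=-2.7232), down 31.3470 (V=-8.9926). Price -3.2262; hedge Δ=1.0000, bond B=-38.0562.
  t=2,j=1: stock 41.7960 → up 45.1397 (V=4.8001), down 37.6164 (V=-2.7232). Price 3.7398; hedge Δ=1.0000, bond B=-38.0562.
  t=2,j=2: stock 50.1552 → up 54.1676 (V=13.8280), down 45.1397 (V=4.8001). Price 12.0990; hedge Δ=1.0000, bond B=-38.0562.
  t=1,j=0: stock 38.7000 → up 41.7960 (V=3.7398), down 34.8300 (V=-3.2262). Price 2.7979; hedge Δ=1.0000, bond B=-35.9021.
  t=1,j=1: stock 46.4400 → up 50.1552 (V=12.0990), down 41.7960 (V=3.7398). Price 10.5379; hedge Δ=1.0000, bond B=-35.9021.
  t=0,j=0: stock 43.0000 → up 46.4400 (V=10.5379), down 38.7000 (V=2.7979). Price 9.1301; hedge Δ=1.0000, bond B=-33.8699.
Check: Δ(0,0)·S0 + B(0,0) = 9.1301 = V0.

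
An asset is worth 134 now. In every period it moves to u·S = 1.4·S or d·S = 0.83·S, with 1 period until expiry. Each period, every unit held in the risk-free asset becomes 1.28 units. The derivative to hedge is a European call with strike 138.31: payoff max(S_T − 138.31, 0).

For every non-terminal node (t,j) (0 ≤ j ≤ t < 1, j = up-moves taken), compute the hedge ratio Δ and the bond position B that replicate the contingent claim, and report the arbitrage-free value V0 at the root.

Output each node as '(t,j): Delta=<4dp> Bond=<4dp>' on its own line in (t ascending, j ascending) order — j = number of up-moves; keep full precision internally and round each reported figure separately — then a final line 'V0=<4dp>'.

Since d<R<u, set p* = (R−d)/(u−d) = 0.7895; price each node as the discounted p*-expectation of its children.
Terminal values V(1,·): V(1,0)=0.0000, V(1,1)=49.2900
Node (0,0) S=134.0000: V=(p*·49.2900+(1−p*)·0.0000)/1.28=30.4009; Δ=(49.2900−0.0000)/(187.6000−111.2200)=0.6453; B=V−Δ·S=-56.0728
The time-0 hedge costs 30.4009, which is the no-arbitrage price.

(0,0): Delta=0.6453 Bond=-56.0728
V0=30.4009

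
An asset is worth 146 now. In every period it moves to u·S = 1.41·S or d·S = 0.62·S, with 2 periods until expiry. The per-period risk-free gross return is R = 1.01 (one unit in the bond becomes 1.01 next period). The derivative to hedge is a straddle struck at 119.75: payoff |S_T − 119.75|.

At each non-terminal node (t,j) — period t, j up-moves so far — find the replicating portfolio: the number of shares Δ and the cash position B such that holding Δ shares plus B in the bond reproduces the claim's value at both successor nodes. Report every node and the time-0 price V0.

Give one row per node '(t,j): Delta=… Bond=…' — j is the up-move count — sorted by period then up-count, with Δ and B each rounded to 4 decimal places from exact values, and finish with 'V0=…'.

Risk-neutral probability p* = (R−d)/(u−d) = (1.01−0.62)/(1.41−0.62) = 0.4937.
Terminal payoffs: V(2,0)=63.6276, V(2,1)=7.8832, V(2,2)=170.5126
  t=1,j=0: stock 90.5200 → up 127.6332 (V=7.8832), down 56.1224 (V=63.6276). Price 35.7507; hedge Δ=-0.7795, bond B=106.3132.
  t=1,j=1: stock 205.8600 → up 290.2626 (V=170.5126), down 127.6332 (V=7.8832). Price 87.2956; hedge Δ=1.0000, bond B=-118.5644.
  t=0,j=0: stock 146.0000 → up 205.8600 (V=87.2956), down 90.5200 (V=35.7507). Price 60.5910; hedge Δ=0.4469, bond B=-4.6557.
Each (Δ,B) replicates both successor values, so the strategy is self-financing and V0 is arbitrage-free.

(0,0): Delta=0.4469 Bond=-4.6557
(1,0): Delta=-0.7795 Bond=106.3132
(1,1): Delta=1.0000 Bond=-118.5644
V0=60.5910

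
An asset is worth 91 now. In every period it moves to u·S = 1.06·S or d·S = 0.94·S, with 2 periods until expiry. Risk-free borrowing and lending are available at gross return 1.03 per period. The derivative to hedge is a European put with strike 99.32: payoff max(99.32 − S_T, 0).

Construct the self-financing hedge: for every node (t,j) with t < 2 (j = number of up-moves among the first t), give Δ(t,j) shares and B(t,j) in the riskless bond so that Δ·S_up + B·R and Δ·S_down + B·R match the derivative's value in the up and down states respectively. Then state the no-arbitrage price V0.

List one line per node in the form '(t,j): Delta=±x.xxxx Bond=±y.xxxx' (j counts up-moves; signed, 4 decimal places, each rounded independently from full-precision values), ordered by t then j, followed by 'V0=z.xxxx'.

(0,0): Delta=-0.8048 Bond=77.4063
(1,0): Delta=-1.0000 Bond=96.4272
(1,1): Delta=-0.7471 Bond=74.1623
V0=4.1709

Since d<R<u, set p* = (R−d)/(u−d) = 0.7500; price each node as the discounted p*-expectation of its children.
Terminal values V(2,·): V(2,0)=18.9124, V(2,1)=8.6476, V(2,2)=0.0000
(1,0): S=85.5400. Δ = (V_up−V_dn)/(S_up−S_dn) = (8.6476−18.9124)/(90.6724−80.4076) = -1.0000. V = [p*·8.6476 + (1−p*)·18.9124]/1.03 = 10.8872. B = V − Δ·S = 96.4272.
(1,1): S=96.4600. Δ = (V_up−V_dn)/(S_up−S_dn) = (0.0000−8.6476)/(102.2476−90.6724) = -0.7471. V = [p*·0.0000 + (1−p*)·8.6476]/1.03 = 2.0989. B = V − Δ·S = 74.1623.
(0,0): S=91.0000. Δ = (V_up−V_dn)/(S_up−S_dn) = (2.0989−10.8872)/(96.4600−85.5400) = -0.8048. V = [p*·2.0989 + (1−p*)·10.8872]/1.03 = 4.1709. B = V − Δ·S = 77.4063.
Check: Δ(0,0)·S0 + B(0,0) = 4.1709 = V0.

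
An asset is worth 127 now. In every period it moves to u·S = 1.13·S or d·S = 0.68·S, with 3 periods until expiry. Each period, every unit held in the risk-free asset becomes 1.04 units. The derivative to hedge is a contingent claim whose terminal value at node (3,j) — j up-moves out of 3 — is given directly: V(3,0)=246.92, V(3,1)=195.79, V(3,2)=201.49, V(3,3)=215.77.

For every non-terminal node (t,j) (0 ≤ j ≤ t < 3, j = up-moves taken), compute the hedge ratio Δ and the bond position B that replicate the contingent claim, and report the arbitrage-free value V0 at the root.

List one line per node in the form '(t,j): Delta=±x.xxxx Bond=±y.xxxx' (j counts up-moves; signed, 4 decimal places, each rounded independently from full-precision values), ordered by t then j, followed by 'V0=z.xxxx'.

(0,0): Delta=0.1443 Bond=167.1376
(1,0): Delta=-0.1402 Bond=198.3894
(1,1): Delta=0.1871 Bond=167.6816
(2,0): Delta=-1.9348 Bond=311.7145
(2,1): Delta=0.1298 Bond=179.9776
(2,2): Delta=0.1957 Bond=172.9917
V0=185.4603

Since d<R<u, set p* = (R−d)/(u−d) = 0.8000; price each node as the discounted p*-expectation of its children.
Terminal values V(3,·): V(3,0)=246.9200, V(3,1)=195.7900, V(3,2)=201.4900, V(3,3)=215.7700
(2,0): S=58.7248. Δ = (V_up−V_dn)/(S_up−S_dn) = (195.7900−246.9200)/(66.3590−39.9329) = -1.9348. V = [p*·195.7900 + (1−p*)·246.9200]/1.04 = 198.0923. B = V − Δ·S = 311.7145.
(2,1): S=97.5868. Δ = (V_up−V_dn)/(S_up−S_dn) = (201.4900−195.7900)/(110.2731−66.3590) = 0.1298. V = [p*·201.4900 + (1−p*)·195.7900]/1.04 = 192.6442. B = V − Δ·S = 179.9776.
(2,2): S=162.1663. Δ = (V_up−V_dn)/(S_up−S_dn) = (215.7700−201.4900)/(183.2479−110.2731) = 0.1957. V = [p*·215.7700 + (1−p*)·201.4900]/1.04 = 204.7250. B = V − Δ·S = 172.9917.
(1,0): S=86.3600. Δ = (V_up−V_dn)/(S_up−S_dn) = (192.6442−198.0923)/(97.5868−58.7248) = -0.1402. V = [p*·192.6442 + (1−p*)·198.0923]/1.04 = 186.2825. B = V − Δ·S = 198.3894.
(1,1): S=143.5100. Δ = (V_up−V_dn)/(S_up−S_dn) = (204.7250−192.6442)/(162.1663−97.5868) = 0.1871. V = [p*·204.7250 + (1−p*)·192.6442]/1.04 = 194.5277. B = V − Δ·S = 167.6816.
(0,0): S=127.0000. Δ = (V_up−V_dn)/(S_up−S_dn) = (194.5277−186.2825)/(143.5100−86.3600) = 0.1443. V = [p*·194.5277 + (1−p*)·186.2825]/1.04 = 185.4603. B = V − Δ·S = 167.1376.
Self-financing check: at every node Δ·S+B equals the discounted successor values.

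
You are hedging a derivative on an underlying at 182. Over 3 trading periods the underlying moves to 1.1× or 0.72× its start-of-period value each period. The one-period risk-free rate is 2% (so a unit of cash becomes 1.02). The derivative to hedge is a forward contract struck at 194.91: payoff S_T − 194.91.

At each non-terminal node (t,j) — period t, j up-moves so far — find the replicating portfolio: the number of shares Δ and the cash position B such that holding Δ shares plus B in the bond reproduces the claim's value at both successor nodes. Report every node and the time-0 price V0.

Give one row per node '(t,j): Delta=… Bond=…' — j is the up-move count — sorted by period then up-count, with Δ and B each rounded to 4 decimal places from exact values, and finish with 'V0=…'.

Since d<R<u, set p* = (R−d)/(u−d) = 0.7895; price each node as the discounted p*-expectation of its children.
Payoff layer (t=3): V(3,0)=-126.9789, V(3,1)=-91.1263, V(3,2)=-36.3516, V(3,3)=47.3320
(2,0): S=94.3488. Δ = (V_up−V_dn)/(S_up−S_dn) = (-91.1263−-126.9789)/(103.7837−67.9311) = 1.0000. V = [p*·-91.1263 + (1−p*)·-126.9789]/1.02 = -96.7394. B = V − Δ·S = -191.0882.
(2,1): S=144.1440. Δ = (V_up−V_dn)/(S_up−S_dn) = (-36.3516−-91.1263)/(158.5584−103.7837) = 1.0000. V = [p*·-36.3516 + (1−p*)·-91.1263]/1.02 = -46.9442. B = V − Δ·S = -191.0882.
(2,2): S=220.2200. Δ = (V_up−V_dn)/(S_up−S_dn) = (47.3320−-36.3516)/(242.2420−158.5584) = 1.0000. V = [p*·47.3320 + (1−p*)·-36.3516]/1.02 = 29.1318. B = V − Δ·S = -191.0882.
(1,0): S=131.0400. Δ = (V_up−V_dn)/(S_up−S_dn) = (-46.9442−-96.7394)/(144.1440−94.3488) = 1.0000. V = [p*·-46.9442 + (1−p*)·-96.7394]/1.02 = -56.3014. B = V − Δ·S = -187.3414.
(1,1): S=200.2000. Δ = (V_up−V_dn)/(S_up−S_dn) = (29.1318−-46.9442)/(220.2200−144.1440) = 1.0000. V = [p*·29.1318 + (1−p*)·-46.9442]/1.02 = 12.8586. B = V − Δ·S = -187.3414.
(0,0): S=182.0000. Δ = (V_up−V_dn)/(S_up−S_dn) = (12.8586−-56.3014)/(200.2000−131.0400) = 1.0000. V = [p*·12.8586 + (1−p*)·-56.3014]/1.02 = -1.6680. B = V − Δ·S = -183.6680.
Check: Δ(0,0)·S0 + B(0,0) = -1.6680 = V0.

(0,0): Delta=1.0000 Bond=-183.6680
(1,0): Delta=1.0000 Bond=-187.3414
(1,1): Delta=1.0000 Bond=-187.3414
(2,0): Delta=1.0000 Bond=-191.0882
(2,1): Delta=1.0000 Bond=-191.0882
(2,2): Delta=1.0000 Bond=-191.0882
V0=-1.6680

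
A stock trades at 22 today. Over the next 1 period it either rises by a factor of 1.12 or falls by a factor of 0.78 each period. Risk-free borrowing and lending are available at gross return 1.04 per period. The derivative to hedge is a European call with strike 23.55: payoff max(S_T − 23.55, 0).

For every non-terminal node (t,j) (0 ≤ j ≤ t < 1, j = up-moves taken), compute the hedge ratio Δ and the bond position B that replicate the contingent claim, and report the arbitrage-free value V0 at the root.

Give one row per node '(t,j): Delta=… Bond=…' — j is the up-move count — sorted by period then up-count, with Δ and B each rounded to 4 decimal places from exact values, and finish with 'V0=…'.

(0,0): Delta=0.1457 Bond=-2.4044
V0=0.8015

No-arbitrage ⇒ martingale measure with p* = (R−d)/(u−d) = 0.7647.
At expiry t=1: V(1,0)=0.0000, V(1,1)=1.0900
Node (0,0) S=22.0000: V=(p*·1.0900+(1−p*)·0.0000)/1.04=0.8015; Δ=(1.0900−0.0000)/(24.6400−17.1600)=0.1457; B=V−Δ·S=-2.4044
Self-financing check: at every node Δ·S+B equals the discounted successor values.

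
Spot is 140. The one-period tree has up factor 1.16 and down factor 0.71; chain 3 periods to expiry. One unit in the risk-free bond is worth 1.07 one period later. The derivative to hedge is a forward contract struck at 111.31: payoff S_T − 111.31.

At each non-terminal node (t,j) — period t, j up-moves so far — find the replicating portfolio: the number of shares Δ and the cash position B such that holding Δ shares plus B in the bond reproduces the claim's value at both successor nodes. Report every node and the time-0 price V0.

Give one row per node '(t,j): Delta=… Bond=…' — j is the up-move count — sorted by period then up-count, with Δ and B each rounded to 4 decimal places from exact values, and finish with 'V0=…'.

(0,0): Delta=1.0000 Bond=-90.8621
(1,0): Delta=1.0000 Bond=-97.2225
(1,1): Delta=1.0000 Bond=-97.2225
(2,0): Delta=1.0000 Bond=-104.0280
(2,1): Delta=1.0000 Bond=-104.0280
(2,2): Delta=1.0000 Bond=-104.0280
V0=49.1379

The replicating-portfolio and risk-neutral prices coincide; use p* = (1.07−0.71)/(1.16−0.71) = 0.8000 for the latter.
At expiry t=3: V(3,0)=-61.2025, V(3,1)=-29.4442, V(3,2)=22.4426, V(3,3)=107.2154
  t=2,j=0: stock 70.5740 → up 81.8658 (V=-29.4442), down 50.1075 (V=-61.2025). Price -33.4540; hedge Δ=1.0000, bond B=-104.0280.
  t=2,j=1: stock 115.3040 → up 133.7526 (V=22.4426), down 81.8658 (V=-29.4442). Price 11.2760; hedge Δ=1.0000, bond B=-104.0280.
  t=2,j=2: stock 188.3840 → up 218.5254 (V=107.2154), down 133.7526 (V=22.4426). Price 84.3560; hedge Δ=1.0000, bond B=-104.0280.
  t=1,j=0: stock 99.4000 → up 115.3040 (V=11.2760), down 70.5740 (V=-33.4540). Price 2.1775; hedge Δ=1.0000, bond B=-97.2225.
  t=1,j=1: stock 162.4000 → up 188.3840 (V=84.3560), down 115.3040 (V=11.2760). Price 65.1775; hedge Δ=1.0000, bond B=-97.2225.
  t=0,j=0: stock 140.0000 → up 162.4000 (V=65.1775), down 99.4000 (V=2.1775). Price 49.1379; hedge Δ=1.0000, bond B=-90.8621.
Check: Δ(0,0)·S0 + B(0,0) = 49.1379 = V0.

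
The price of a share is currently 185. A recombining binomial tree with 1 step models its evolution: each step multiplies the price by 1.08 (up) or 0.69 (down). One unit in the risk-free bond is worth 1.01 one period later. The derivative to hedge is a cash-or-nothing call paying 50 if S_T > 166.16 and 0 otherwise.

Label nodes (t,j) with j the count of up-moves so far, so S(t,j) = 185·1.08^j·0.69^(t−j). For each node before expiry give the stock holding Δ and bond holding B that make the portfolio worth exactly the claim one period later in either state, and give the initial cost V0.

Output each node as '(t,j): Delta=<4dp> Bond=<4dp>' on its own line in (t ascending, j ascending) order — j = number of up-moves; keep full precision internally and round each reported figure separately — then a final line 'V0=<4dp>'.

No-arbitrage ⇒ martingale measure with p* = (R−d)/(u−d) = 0.8205.
At expiry t=1: V(1,0)=0.0000, V(1,1)=50.0000
  t=0,j=0: stock 185.0000 → up 199.8000 (V=50.0000), down 127.6500 (V=0.0000). Price 40.6194; hedge Δ=0.6930, bond B=-87.5857.
Root portfolio cost Δ·185+B reproduces V0=40.6194.

(0,0): Delta=0.6930 Bond=-87.5857
V0=40.6194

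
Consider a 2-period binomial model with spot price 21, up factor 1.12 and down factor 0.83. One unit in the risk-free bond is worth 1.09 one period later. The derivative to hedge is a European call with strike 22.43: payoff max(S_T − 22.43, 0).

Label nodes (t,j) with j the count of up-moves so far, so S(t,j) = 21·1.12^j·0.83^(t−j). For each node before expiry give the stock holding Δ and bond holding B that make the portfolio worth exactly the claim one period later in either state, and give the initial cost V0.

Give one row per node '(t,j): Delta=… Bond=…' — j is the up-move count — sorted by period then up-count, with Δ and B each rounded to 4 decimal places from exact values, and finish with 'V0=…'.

The replicating-portfolio and risk-neutral prices coincide; use p* = (1.09−0.83)/(1.12−0.83) = 0.8966 for the latter.
Terminal payoffs: V(2,0)=0.0000, V(2,1)=0.0000, V(2,2)=3.9124
Node (1,0) S=17.4300: V=(p*·0.0000+(1−p*)·0.0000)/1.09=0.0000; Δ=(0.0000−0.0000)/(19.5216−14.4669)=0.0000; B=V−Δ·S=0.0000
Node (1,1) S=23.5200: V=(p*·3.9124+(1−p*)·0.0000)/1.09=3.2180; Δ=(3.9124−0.0000)/(26.3424−19.5216)=0.5736; B=V−Δ·S=-10.2730
Node (0,0) S=21.0000: V=(p*·3.2180+(1−p*)·0.0000)/1.09=2.6469; Δ=(3.2180−0.0000)/(23.5200−17.4300)=0.5284; B=V−Δ·S=-8.4498
Check: Δ(0,0)·S0 + B(0,0) = 2.6469 = V0.

(0,0): Delta=0.5284 Bond=-8.4498
(1,0): Delta=0.0000 Bond=0.0000
(1,1): Delta=0.5736 Bond=-10.2730
V0=2.6469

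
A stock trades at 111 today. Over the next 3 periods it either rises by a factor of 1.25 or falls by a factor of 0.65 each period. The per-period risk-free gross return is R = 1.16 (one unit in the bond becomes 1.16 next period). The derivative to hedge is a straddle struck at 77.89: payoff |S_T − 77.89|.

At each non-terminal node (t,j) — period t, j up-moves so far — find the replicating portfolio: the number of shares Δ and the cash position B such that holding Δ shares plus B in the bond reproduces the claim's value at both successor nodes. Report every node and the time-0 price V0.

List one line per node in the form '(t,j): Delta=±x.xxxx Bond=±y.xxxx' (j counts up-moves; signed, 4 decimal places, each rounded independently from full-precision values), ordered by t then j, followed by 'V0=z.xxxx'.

Risk-neutral probability p* = (R−d)/(u−d) = (1.16−0.65)/(1.25−0.65) = 0.8500.
Terminal values V(3,·): V(3,0)=47.4066, V(3,1)=19.2681, V(3,2)=34.8444, V(3,3)=138.9069
(2,0): S=46.8975. Δ = (V_up−V_dn)/(S_up−S_dn) = (19.2681−47.4066)/(58.6219−30.4834) = -1.0000. V = [p*·19.2681 + (1−p*)·47.4066]/1.16 = 20.2491. B = V − Δ·S = 67.1466.
(2,1): S=90.1875. Δ = (V_up−V_dn)/(S_up−S_dn) = (34.8444−19.2681)/(112.7344−58.6219) = 0.2878. V = [p*·34.8444 + (1−p*)·19.2681]/1.16 = 28.0241. B = V − Δ·S = 2.0637.
(2,2): S=173.4375. Δ = (V_up−V_dn)/(S_up−S_dn) = (138.9069−34.8444)/(216.7969−112.7344) = 1.0000. V = [p*·138.9069 + (1−p*)·34.8444]/1.16 = 106.2909. B = V − Δ·S = -67.1466.
(1,0): S=72.1500. Δ = (V_up−V_dn)/(S_up−S_dn) = (28.0241−20.2491)/(90.1875−46.8975) = 0.1796. V = [p*·28.0241 + (1−p*)·20.2491]/1.16 = 23.1533. B = V − Δ·S = 10.1949.
(1,1): S=138.7500. Δ = (V_up−V_dn)/(S_up−S_dn) = (106.2909−28.0241)/(173.4375−90.1875) = 0.9401. V = [p*·106.2909 + (1−p*)·28.0241]/1.16 = 81.5094. B = V − Δ·S = -48.9354.
(0,0): S=111.0000. Δ = (V_up−V_dn)/(S_up−S_dn) = (81.5094−23.1533)/(138.7500−72.1500) = 0.8762. V = [p*·81.5094 + (1−p*)·23.1533]/1.16 = 62.7207. B = V − Δ·S = -34.5395.
Root portfolio cost Δ·111+B reproduces V0=62.7207.

(0,0): Delta=0.8762 Bond=-34.5395
(1,0): Delta=0.1796 Bond=10.1949
(1,1): Delta=0.9401 Bond=-48.9354
(2,0): Delta=-1.0000 Bond=67.1466
(2,1): Delta=0.2878 Bond=2.0637
(2,2): Delta=1.0000 Bond=-67.1466
V0=62.7207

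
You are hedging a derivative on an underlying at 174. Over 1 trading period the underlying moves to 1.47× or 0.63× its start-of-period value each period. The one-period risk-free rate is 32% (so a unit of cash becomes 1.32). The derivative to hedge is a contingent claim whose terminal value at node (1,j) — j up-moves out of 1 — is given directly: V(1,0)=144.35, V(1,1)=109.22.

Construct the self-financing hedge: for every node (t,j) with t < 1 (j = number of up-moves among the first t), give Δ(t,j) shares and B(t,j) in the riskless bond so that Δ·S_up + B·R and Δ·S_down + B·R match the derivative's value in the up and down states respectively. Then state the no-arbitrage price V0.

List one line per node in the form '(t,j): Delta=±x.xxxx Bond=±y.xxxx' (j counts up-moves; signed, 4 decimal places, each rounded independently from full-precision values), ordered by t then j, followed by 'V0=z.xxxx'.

(0,0): Delta=-0.2404 Bond=129.3163
V0=87.4949

Under the risk-neutral measure, an up-move has probability p* = (R−d)/(u−d) = 0.8214 and values discount at R = 1.32.
At expiry t=1: V(1,0)=144.3500, V(1,1)=109.2200
  t=0,j=0: stock 174.0000 → up 255.7800 (V=109.2200), down 109.6200 (V=144.3500). Price 87.4949; hedge Δ=-0.2404, bond B=129.3163.
Each (Δ,B) replicates both successor values, so the strategy is self-financing and V0 is arbitrage-free.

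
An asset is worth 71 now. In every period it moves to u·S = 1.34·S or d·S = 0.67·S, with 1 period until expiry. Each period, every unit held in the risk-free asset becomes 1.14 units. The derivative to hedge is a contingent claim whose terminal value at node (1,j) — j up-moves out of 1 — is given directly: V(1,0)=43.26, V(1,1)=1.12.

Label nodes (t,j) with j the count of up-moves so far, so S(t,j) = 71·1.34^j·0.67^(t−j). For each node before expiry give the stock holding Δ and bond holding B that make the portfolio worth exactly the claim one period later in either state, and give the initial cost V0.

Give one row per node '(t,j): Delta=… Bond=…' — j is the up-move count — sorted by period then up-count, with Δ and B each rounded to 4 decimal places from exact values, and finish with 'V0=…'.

(0,0): Delta=-0.8859 Bond=74.9123
V0=12.0168

The replicating-portfolio and risk-neutral prices coincide; use p* = (1.14−0.67)/(1.34−0.67) = 0.7015 for the latter.
Payoff layer (t=1): V(1,0)=43.2600, V(1,1)=1.1200
  t=0,j=0: stock 71.0000 → up 95.1400 (V=1.1200), down 47.5700 (V=43.2600). Price 12.0168; hedge Δ=-0.8859, bond B=74.9123.
The time-0 hedge costs 12.0168, which is the no-arbitrage price.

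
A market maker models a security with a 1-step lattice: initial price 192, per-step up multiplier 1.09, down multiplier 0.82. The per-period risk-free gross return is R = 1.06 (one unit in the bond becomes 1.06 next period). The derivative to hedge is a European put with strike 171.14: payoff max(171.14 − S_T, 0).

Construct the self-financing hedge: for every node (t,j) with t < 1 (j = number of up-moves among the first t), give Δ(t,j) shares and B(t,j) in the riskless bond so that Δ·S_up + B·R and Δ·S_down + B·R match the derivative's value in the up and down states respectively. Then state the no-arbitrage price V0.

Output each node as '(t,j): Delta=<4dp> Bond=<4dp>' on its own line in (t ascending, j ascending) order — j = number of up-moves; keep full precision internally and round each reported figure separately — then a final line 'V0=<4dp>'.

(0,0): Delta=-0.2643 Bond=52.1768
V0=1.4361

Risk-neutral probability p* = (R−d)/(u−d) = (1.06−0.82)/(1.09−0.82) = 0.8889.
Terminal payoffs: V(1,0)=13.7000, V(1,1)=0.0000
  t=0,j=0: stock 192.0000 → up 209.2800 (V=0.0000), down 157.4400 (V=13.7000). Price 1.4361; hedge Δ=-0.2643, bond B=52.1768.
Root portfolio cost Δ·192+B reproduces V0=1.4361.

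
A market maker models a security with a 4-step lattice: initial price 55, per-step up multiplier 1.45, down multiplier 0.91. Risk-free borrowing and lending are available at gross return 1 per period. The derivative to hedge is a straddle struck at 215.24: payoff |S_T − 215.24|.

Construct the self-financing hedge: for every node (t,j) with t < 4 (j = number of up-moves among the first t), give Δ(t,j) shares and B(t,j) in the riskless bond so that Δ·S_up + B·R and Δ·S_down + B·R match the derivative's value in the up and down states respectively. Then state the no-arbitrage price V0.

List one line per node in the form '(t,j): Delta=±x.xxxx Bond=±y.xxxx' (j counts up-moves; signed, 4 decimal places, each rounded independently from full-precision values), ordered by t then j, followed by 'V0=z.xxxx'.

(0,0): Delta=-0.9913 Bond=214.8049
(1,0): Delta=-1.0000 Bond=215.2400
(1,1): Delta=-0.9640 Bond=212.6291
(2,0): Delta=-1.0000 Bond=215.2400
(2,1): Delta=-1.0000 Bond=215.2400
(2,2): Delta=-0.8511 Bond=199.5746
(3,0): Delta=-1.0000 Bond=215.2400
(3,1): Delta=-1.0000 Bond=215.2400
(3,2): Delta=-1.0000 Bond=215.2400
(3,3): Delta=-0.3840 Bond=121.2476
V0=160.2830

Since d<R<u, set p* = (R−d)/(u−d) = 0.1667; price each node as the discounted p*-expectation of its children.
Terminal values V(4,·): V(4,0)=177.5238, V(4,1)=155.1427, V(4,2)=119.4806, V(4,3)=62.6563, V(4,4)=27.8878
(3,0): S=41.4464. Δ = (V_up−V_dn)/(S_up−S_dn) = (155.1427−177.5238)/(60.0973−37.7162) = -1.0000. V = [p*·155.1427 + (1−p*)·177.5238]/1 = 173.7936. B = V − Δ·S = 215.2400.
(3,1): S=66.0410. Δ = (V_up−V_dn)/(S_up−S_dn) = (119.4806−155.1427)/(95.7594−60.0973) = -1.0000. V = [p*·119.4806 + (1−p*)·155.1427]/1 = 149.1990. B = V − Δ·S = 215.2400.
(3,2): S=105.2301. Δ = (V_up−V_dn)/(S_up−S_dn) = (62.6563−119.4806)/(152.5837−95.7594) = -1.0000. V = [p*·62.6563 + (1−p*)·119.4806]/1 = 110.0099. B = V − Δ·S = 215.2400.
(3,3): S=167.6744. Δ = (V_up−V_dn)/(S_up−S_dn) = (27.8878−62.6563)/(243.1278−152.5837) = -0.3840. V = [p*·27.8878 + (1−p*)·62.6563]/1 = 56.8616. B = V − Δ·S = 121.2476.
(2,0): S=45.5455. Δ = (V_up−V_dn)/(S_up−S_dn) = (149.1990−173.7936)/(66.0410−41.4464) = -1.0000. V = [p*·149.1990 + (1−p*)·173.7936]/1 = 169.6945. B = V − Δ·S = 215.2400.
(2,1): S=72.5725. Δ = (V_up−V_dn)/(S_up−S_dn) = (110.0099−149.1990)/(105.2301−66.0410) = -1.0000. V = [p*·110.0099 + (1−p*)·149.1990]/1 = 142.6675. B = V − Δ·S = 215.2400.
(2,2): S=115.6375. Δ = (V_up−V_dn)/(S_up−S_dn) = (56.8616−110.0099)/(167.6744−105.2301) = -0.8511. V = [p*·56.8616 + (1−p*)·110.0099]/1 = 101.1518. B = V − Δ·S = 199.5746.
(1,0): S=50.0500. Δ = (V_up−V_dn)/(S_up−S_dn) = (142.6675−169.6945)/(72.5725−45.5455) = -1.0000. V = [p*·142.6675 + (1−p*)·169.6945]/1 = 165.1900. B = V − Δ·S = 215.2400.
(1,1): S=79.7500. Δ = (V_up−V_dn)/(S_up−S_dn) = (101.1518−142.6675)/(115.6375−72.5725) = -0.9640. V = [p*·101.1518 + (1−p*)·142.6675]/1 = 135.7482. B = V − Δ·S = 212.6291.
(0,0): S=55.0000. Δ = (V_up−V_dn)/(S_up−S_dn) = (135.7482−165.1900)/(79.7500−50.0500) = -0.9913. V = [p*·135.7482 + (1−p*)·165.1900]/1 = 160.2830. B = V − Δ·S = 214.8049.
Root portfolio cost Δ·55+B reproduces V0=160.2830.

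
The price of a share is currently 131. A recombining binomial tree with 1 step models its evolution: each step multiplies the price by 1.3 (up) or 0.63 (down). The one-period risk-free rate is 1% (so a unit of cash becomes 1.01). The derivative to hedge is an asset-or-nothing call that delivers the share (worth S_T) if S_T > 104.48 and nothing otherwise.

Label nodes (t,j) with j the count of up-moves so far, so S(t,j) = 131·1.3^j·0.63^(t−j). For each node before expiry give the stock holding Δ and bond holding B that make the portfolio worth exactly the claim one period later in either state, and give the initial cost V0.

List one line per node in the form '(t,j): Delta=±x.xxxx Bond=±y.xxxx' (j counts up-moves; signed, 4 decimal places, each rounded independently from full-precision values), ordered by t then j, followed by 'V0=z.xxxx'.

Under the risk-neutral measure, an up-move has probability p* = (R−d)/(u−d) = 0.5672 and values discount at R = 1.01.
Terminal payoffs: V(1,0)=0.0000, V(1,1)=170.3000
(0,0): S=131.0000. Δ = (V_up−V_dn)/(S_up−S_dn) = (170.3000−0.0000)/(170.3000−82.5300) = 1.9403. V = [p*·170.3000 + (1−p*)·0.0000]/1.01 = 95.6317. B = V − Δ·S = -158.5474.
The time-0 hedge costs 95.6317, which is the no-arbitrage price.

(0,0): Delta=1.9403 Bond=-158.5474
V0=95.6317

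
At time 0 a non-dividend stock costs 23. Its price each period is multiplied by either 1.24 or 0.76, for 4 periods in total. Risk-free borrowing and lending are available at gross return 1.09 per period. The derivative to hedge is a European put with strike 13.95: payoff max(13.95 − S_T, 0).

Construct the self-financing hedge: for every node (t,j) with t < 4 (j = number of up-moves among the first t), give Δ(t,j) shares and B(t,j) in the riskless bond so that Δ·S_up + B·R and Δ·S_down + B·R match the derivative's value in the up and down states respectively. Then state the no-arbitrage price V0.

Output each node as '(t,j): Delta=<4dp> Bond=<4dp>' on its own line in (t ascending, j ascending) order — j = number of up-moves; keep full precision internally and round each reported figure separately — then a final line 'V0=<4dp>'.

Since d<R<u, set p* = (R−d)/(u−d) = 0.6875; price each node as the discounted p*-expectation of its children.
Terminal values V(4,·): V(4,0)=6.2767, V(4,1)=1.4304, V(4,2)=0.0000, V(4,3)=0.0000, V(4,4)=0.0000
(3,0): S=10.0964. Δ = (V_up−V_dn)/(S_up−S_dn) = (1.4304−6.2767)/(12.5196−7.6733) = -1.0000. V = [p*·1.4304 + (1−p*)·6.2767]/1.09 = 2.7017. B = V − Δ·S = 12.7982.
(3,1): S=16.4732. Δ = (V_up−V_dn)/(S_up−S_dn) = (0.0000−1.4304)/(20.4267−12.5196) = -0.1809. V = [p*·0.0000 + (1−p*)·1.4304]/1.09 = 0.4101. B = V − Δ·S = 3.3901.
(3,2): S=26.8772. Δ = (V_up−V_dn)/(S_up−S_dn) = (0.0000−0.0000)/(33.3278−20.4267) = 0.0000. V = [p*·0.0000 + (1−p*)·0.0000]/1.09 = 0.0000. B = V − Δ·S = 0.0000.
(3,3): S=43.8524. Δ = (V_up−V_dn)/(S_up−S_dn) = (0.0000−0.0000)/(54.3769−33.3278) = 0.0000. V = [p*·0.0000 + (1−p*)·0.0000]/1.09 = 0.0000. B = V − Δ·S = 0.0000.
(2,0): S=13.2848. Δ = (V_up−V_dn)/(S_up−S_dn) = (0.4101−2.7017)/(16.4732−10.0964) = -0.3594. V = [p*·0.4101 + (1−p*)·2.7017]/1.09 = 1.0332. B = V − Δ·S = 5.8075.
(2,1): S=21.6752. Δ = (V_up−V_dn)/(S_up−S_dn) = (0.0000−0.4101)/(26.8772−16.4732) = -0.0394. V = [p*·0.0000 + (1−p*)·0.4101]/1.09 = 0.1176. B = V − Δ·S = 0.9719.
(2,2): S=35.3648. Δ = (V_up−V_dn)/(S_up−S_dn) = (0.0000−0.0000)/(43.8524−26.8772) = 0.0000. V = [p*·0.0000 + (1−p*)·0.0000]/1.09 = 0.0000. B = V − Δ·S = 0.0000.
(1,0): S=17.4800. Δ = (V_up−V_dn)/(S_up−S_dn) = (0.1176−1.0332)/(21.6752−13.2848) = -0.1091. V = [p*·0.1176 + (1−p*)·1.0332]/1.09 = 0.3704. B = V − Δ·S = 2.2780.
(1,1): S=28.5200. Δ = (V_up−V_dn)/(S_up−S_dn) = (0.0000−0.1176)/(35.3648−21.6752) = -0.0086. V = [p*·0.0000 + (1−p*)·0.1176]/1.09 = 0.0337. B = V − Δ·S = 0.2787.
(0,0): S=23.0000. Δ = (V_up−V_dn)/(S_up−S_dn) = (0.0337−0.3704)/(28.5200−17.4800) = -0.0305. V = [p*·0.0337 + (1−p*)·0.3704]/1.09 = 0.1274. B = V − Δ·S = 0.8289.
The time-0 hedge costs 0.1274, which is the no-arbitrage price.

(0,0): Delta=-0.0305 Bond=0.8289
(1,0): Delta=-0.1091 Bond=2.2780
(1,1): Delta=-0.0086 Bond=0.2787
(2,0): Delta=-0.3594 Bond=5.8075
(2,1): Delta=-0.0394 Bond=0.9719
(2,2): Delta=0.0000 Bond=0.0000
(3,0): Delta=-1.0000 Bond=12.7982
(3,1): Delta=-0.1809 Bond=3.3901
(3,2): Delta=0.0000 Bond=0.0000
(3,3): Delta=0.0000 Bond=0.0000
V0=0.1274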